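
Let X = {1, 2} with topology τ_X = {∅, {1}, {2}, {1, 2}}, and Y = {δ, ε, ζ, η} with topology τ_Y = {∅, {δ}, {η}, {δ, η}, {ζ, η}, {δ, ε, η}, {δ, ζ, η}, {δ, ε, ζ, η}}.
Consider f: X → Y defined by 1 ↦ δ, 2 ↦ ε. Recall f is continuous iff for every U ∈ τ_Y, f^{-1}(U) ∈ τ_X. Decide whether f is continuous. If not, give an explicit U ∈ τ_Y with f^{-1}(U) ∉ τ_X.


f IS continuous.

Compute f^{-1}(U) for each U ∈ τ_Y:
  U = ∅: f^{-1}(U) = ∅ ∈ τ_X ✓.
  U = {δ}: f^{-1}(U) = {1} ∈ τ_X ✓.
  U = {η}: f^{-1}(U) = ∅ ∈ τ_X ✓.
  U = {δ, η}: f^{-1}(U) = {1} ∈ τ_X ✓.
  U = {ζ, η}: f^{-1}(U) = ∅ ∈ τ_X ✓.
  U = {δ, ε, η}: f^{-1}(U) = {1, 2} ∈ τ_X ✓.
  U = {δ, ζ, η}: f^{-1}(U) = {1} ∈ τ_X ✓.
  U = {δ, ε, ζ, η}: f^{-1}(U) = {1, 2} ∈ τ_X ✓.
Every preimage lies in τ_X, so f IS continuous.


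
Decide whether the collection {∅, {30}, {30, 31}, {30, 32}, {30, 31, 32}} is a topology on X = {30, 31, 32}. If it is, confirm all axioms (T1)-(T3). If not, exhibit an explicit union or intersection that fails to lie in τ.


τ IS a topology on X.

Axiom (T1): ∅ ∈ τ? Yes; X ∈ τ? Yes.
Axiom (T2/T3): check pairwise unions and intersections of members of τ.
All pairwise intersections and unions checked — each lies in τ. Therefore τ satisfies (T1), (T2), (T3): it IS a topology on X.


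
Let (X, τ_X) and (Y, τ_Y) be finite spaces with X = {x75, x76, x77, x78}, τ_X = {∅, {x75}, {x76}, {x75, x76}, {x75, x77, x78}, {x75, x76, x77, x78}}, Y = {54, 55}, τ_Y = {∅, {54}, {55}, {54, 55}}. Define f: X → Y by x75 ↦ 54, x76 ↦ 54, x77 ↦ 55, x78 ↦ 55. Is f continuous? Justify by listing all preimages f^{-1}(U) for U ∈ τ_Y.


f is NOT continuous.

Compute f^{-1}(U) for each U ∈ τ_Y:
  U = ∅: f^{-1}(U) = ∅ ∈ τ_X ✓.
  U = {54}: f^{-1}(U) = {x75, x76} ∈ τ_X ✓.
  U = {55}: f^{-1}(U) = {x77, x78} ∉ τ_X ✗.
  U = {54, 55}: f^{-1}(U) = {x75, x76, x77, x78} ∈ τ_X ✓.
Found U = {55} with f^{-1}(U) = {x77, x78} not in τ_X. Therefore f is NOT continuous.


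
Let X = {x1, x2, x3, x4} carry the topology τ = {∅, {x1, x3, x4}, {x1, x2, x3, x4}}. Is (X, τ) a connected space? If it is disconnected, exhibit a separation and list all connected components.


(X, τ) is connected.

Find clopen sets (U ∈ τ with X ∖ U ∈ τ):
  U = ∅, X ∖ U = {x1, x2, x3, x4} — both open, so U is clopen.
  U = {x1, x2, x3, x4}, X ∖ U = ∅ — both open, so U is clopen.
Only trivial clopens (∅ and X) exist, so (X, τ) is connected.
Compute connected components by grouping points that agree on all clopens:
  component: {x1, x2, x3, x4}


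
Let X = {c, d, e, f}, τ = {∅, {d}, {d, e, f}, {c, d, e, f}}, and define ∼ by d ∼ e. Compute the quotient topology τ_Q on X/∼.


X/∼ = {[c], [d=e], [f]}; |τ_Q| = 3.

Equivalence classes: [c], [d=e], [f].
Quotient map π: X → X/∼ sends c ↦ [c], d ↦ [d=e], e ↦ [d=e], f ↦ [f].
For each subset V ⊆ X/∼, compute π^{-1}(V) ⊆ X and check whether π^{-1}(V) ∈ τ. V is open in τ_Q iff π^{-1}(V) ∈ τ.
  V = {}: π^{-1}(V) = ∅ ∈ τ ✓.
  V = {[c]}: π^{-1}(V) = {c} ∉ τ ✗.
  V = {[d=e]}: π^{-1}(V) = {d, e} ∉ τ ✗.
  V = {[c], [d=e]}: π^{-1}(V) = {c, d, e} ∉ τ ✗.
  V = {[f]}: π^{-1}(V) = {f} ∉ τ ✗.
  V = {[c], [f]}: π^{-1}(V) = {c, f} ∉ τ ✗.
  V = {[d=e], [f]}: π^{-1}(V) = {d, e, f} ∈ τ ✓.
  V = {[c], [d=e], [f]}: π^{-1}(V) = {c, d, e, f} ∈ τ ✓.
Open sets in the quotient: τ_Q = {{}, {[d=e], [f]}, {[c], [d=e], [f]}} (3 elements).


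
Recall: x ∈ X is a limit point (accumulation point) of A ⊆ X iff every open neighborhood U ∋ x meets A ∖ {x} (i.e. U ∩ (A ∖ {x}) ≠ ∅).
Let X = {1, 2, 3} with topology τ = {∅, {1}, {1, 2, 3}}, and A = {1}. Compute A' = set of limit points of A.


A' = {2, 3}

For each x ∈ X, list the open sets U ∈ τ with x ∈ U, then check whether U ∩ (A ∖ {x}) ≠ ∅ for every such U.
  x = 1: open {1} ∋ x has {1} ∩ (A ∖ {1}) = ∅, so x is NOT a limit point.
  x = 2: opens ∋ x are {1, 2, 3}; each meets A ∖ {2}, so x IS a limit point.
  x = 3: opens ∋ x are {1, 2, 3}; each meets A ∖ {3}, so x IS a limit point.
Collecting: A' = {2, 3}.


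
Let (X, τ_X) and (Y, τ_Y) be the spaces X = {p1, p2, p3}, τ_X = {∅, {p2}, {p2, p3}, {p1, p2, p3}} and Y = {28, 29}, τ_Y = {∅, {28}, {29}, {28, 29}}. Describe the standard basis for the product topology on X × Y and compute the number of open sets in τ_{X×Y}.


Basis B = {∅ × ∅, {p2} × {28}, {p2} × {29}, {p2} × {28, 29}, {p2, p3} × {28}, {p2, p3} × {29}, {p1, p2, p3} × {28}, {p1, p2, p3} × {29}, {p2, p3} × {28, 29}, {p1, p2, p3} × {28, 29}}; |τ_{X×Y}| = 16.

Enumerate products U × V with U ∈ τ_X, V ∈ τ_Y (deduplicated):
  ∅ × ∅ = {} (∅)
  {p2} × {28} = {(p2,28)}
  {p2} × {29} = {(p2,29)}
  {p2} × {28, 29} = {(p2,28), (p2,29)}
  {p2, p3} × {28} = {(p2,28), (p3,28)}
  {p2, p3} × {29} = {(p2,29), (p3,29)}
  {p1, p2, p3} × {28} = {(p1,28), (p2,28), (p3,28)}
  {p1, p2, p3} × {29} = {(p1,29), (p2,29), (p3,29)}
  {p2, p3} × {28, 29} = {(p2,28), (p2,29), (p3,28), (p3,29)}
  {p1, p2, p3} × {28, 29} = {(p1,28), (p1,29), (p2,28), (p2,29), (p3,28), (p3,29)}
These 10 distinct sets form the basis B.
Close under arbitrary unions to get τ_{X×Y}; counting gives |τ_{X×Y}| = 16.


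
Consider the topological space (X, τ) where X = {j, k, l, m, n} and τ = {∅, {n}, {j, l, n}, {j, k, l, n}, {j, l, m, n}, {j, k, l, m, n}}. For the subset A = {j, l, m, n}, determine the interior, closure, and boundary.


int(A) = {j, l, m, n}, cl(A) = {j, k, l, m, n}, ∂A = {k}.

Closed sets in (X, τ) are complements of opens:
  closed(X, τ) = {∅, {k}, {m}, {k, m}, {j, k, l, m}, {j, k, l, m, n}}.
int(A) = ⋃ {U ∈ τ : U ⊆ A}. Opens contained in A: ∅, {n}, {j, l, n}, {j, l, m, n}.
Taking the union of these: int(A) = {j, l, m, n}.
cl(A) = ⋂ {C closed : A ⊆ C}. Closed sets containing A: {j, k, l, m, n}.
Intersecting these: cl(A) = {j, k, l, m, n}.
∂A = cl(A) ∖ int(A) = {j, k, l, m, n} ∖ {j, l, m, n} = {k}.


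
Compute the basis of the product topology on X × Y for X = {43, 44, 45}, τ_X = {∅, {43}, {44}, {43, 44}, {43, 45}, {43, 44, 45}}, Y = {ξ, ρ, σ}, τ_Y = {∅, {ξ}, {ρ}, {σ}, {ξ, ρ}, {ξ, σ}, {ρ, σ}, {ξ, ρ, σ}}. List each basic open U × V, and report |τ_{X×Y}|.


Basis B = {∅ × ∅, {43} × {ξ}, {43} × {ρ}, {43} × {σ}, {44} × {ξ}, {44} × {ρ}, {44} × {σ}, {43} × {ξ, ρ}, {43} × {ξ, σ}, {43, 44} × {ξ}, {43, 45} × {ξ}, {43} × {ρ, σ}, {43, 44} × {ρ}, {43, 45} × {ρ}, {43, 44} × {σ}, {43, 45} × {σ}, {44} × {ξ, ρ}, {44} × {ξ, σ}, {44} × {ρ, σ}, {43} × {ξ, ρ, σ}, {43, 44, 45} × {ξ}, {43, 44, 45} × {ρ}, {43, 44, 45} × {σ}, {44} × {ξ, ρ, σ}, {43, 44} × {ξ, ρ}, {43, 45} × {ξ, ρ}, {43, 44} × {ξ, σ}, {43, 45} × {ξ, σ}, {43, 44} × {ρ, σ}, {43, 45} × {ρ, σ}, {43, 44} × {ξ, ρ, σ}, {43, 45} × {ξ, ρ, σ}, {43, 44, 45} × {ξ, ρ}, {43, 44, 45} × {ξ, σ}, {43, 44, 45} × {ρ, σ}, {43, 44, 45} × {ξ, ρ, σ}}; |τ_{X×Y}| = 216.

Enumerate products U × V with U ∈ τ_X, V ∈ τ_Y (deduplicated):
  ∅ × ∅ = {} (∅)
  {43} × {ξ} = {(43,ξ)}
  {43} × {ρ} = {(43,ρ)}
  {43} × {σ} = {(43,σ)}
  {44} × {ξ} = {(44,ξ)}
  {44} × {ρ} = {(44,ρ)}
  {44} × {σ} = {(44,σ)}
  {43} × {ξ, ρ} = {(43,ξ), (43,ρ)}
  {43} × {ξ, σ} = {(43,ξ), (43,σ)}
  {43, 44} × {ξ} = {(43,ξ), (44,ξ)}
  {43, 45} × {ξ} = {(43,ξ), (45,ξ)}
  {43} × {ρ, σ} = {(43,ρ), (43,σ)}
  {43, 44} × {ρ} = {(43,ρ), (44,ρ)}
  {43, 45} × {ρ} = {(43,ρ), (45,ρ)}
  {43, 44} × {σ} = {(43,σ), (44,σ)}
  {43, 45} × {σ} = {(43,σ), (45,σ)}
  {44} × {ξ, ρ} = {(44,ξ), (44,ρ)}
  {44} × {ξ, σ} = {(44,ξ), (44,σ)}
  {44} × {ρ, σ} = {(44,ρ), (44,σ)}
  {43} × {ξ, ρ, σ} = {(43,ξ), (43,ρ), (43,σ)}
  {43, 44, 45} × {ξ} = {(43,ξ), (44,ξ), (45,ξ)}
  {43, 44, 45} × {ρ} = {(43,ρ), (44,ρ), (45,ρ)}
  {43, 44, 45} × {σ} = {(43,σ), (44,σ), (45,σ)}
  {44} × {ξ, ρ, σ} = {(44,ξ), (44,ρ), (44,σ)}
  {43, 44} × {ξ, ρ} = {(43,ξ), (43,ρ), (44,ξ), (44,ρ)}
  {43, 45} × {ξ, ρ} = {(43,ξ), (43,ρ), (45,ξ), (45,ρ)}
  {43, 44} × {ξ, σ} = {(43,ξ), (43,σ), (44,ξ), (44,σ)}
  {43, 45} × {ξ, σ} = {(43,ξ), (43,σ), (45,ξ), (45,σ)}
  {43, 44} × {ρ, σ} = {(43,ρ), (43,σ), (44,ρ), (44,σ)}
  {43, 45} × {ρ, σ} = {(43,ρ), (43,σ), (45,ρ), (45,σ)}
  {43, 44} × {ξ, ρ, σ} = {(43,ξ), (43,ρ), (43,σ), (44,ξ), (44,ρ), (44,σ)}
  {43, 45} × {ξ, ρ, σ} = {(43,ξ), (43,ρ), (43,σ), (45,ξ), (45,ρ), (45,σ)}
  {43, 44, 45} × {ξ, ρ} = {(43,ξ), (43,ρ), (44,ξ), (44,ρ), (45,ξ), (45,ρ)}
  {43, 44, 45} × {ξ, σ} = {(43,ξ), (43,σ), (44,ξ), (44,σ), (45,ξ), (45,σ)}
  {43, 44, 45} × {ρ, σ} = {(43,ρ), (43,σ), (44,ρ), (44,σ), (45,ρ), (45,σ)}
  {43, 44, 45} × {ξ, ρ, σ} = {(43,ξ), (43,ρ), (43,σ), (44,ξ), (44,ρ), (44,σ), (45,ξ), (45,ρ), (45,σ)}
These 36 distinct sets form the basis B.
Close under arbitrary unions to get τ_{X×Y}; counting gives |τ_{X×Y}| = 216.


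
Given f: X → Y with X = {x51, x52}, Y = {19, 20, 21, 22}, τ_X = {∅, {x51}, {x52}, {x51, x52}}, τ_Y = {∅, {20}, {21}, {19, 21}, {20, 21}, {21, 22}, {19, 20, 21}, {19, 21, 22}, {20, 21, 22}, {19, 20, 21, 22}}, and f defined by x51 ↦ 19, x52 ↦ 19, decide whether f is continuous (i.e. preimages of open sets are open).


f IS continuous.

Compute f^{-1}(U) for each U ∈ τ_Y:
  U = ∅: f^{-1}(U) = ∅ ∈ τ_X ✓.
  U = {20}: f^{-1}(U) = ∅ ∈ τ_X ✓.
  U = {21}: f^{-1}(U) = ∅ ∈ τ_X ✓.
  U = {19, 21}: f^{-1}(U) = {x51, x52} ∈ τ_X ✓.
  U = {20, 21}: f^{-1}(U) = ∅ ∈ τ_X ✓.
  U = {21, 22}: f^{-1}(U) = ∅ ∈ τ_X ✓.
  U = {19, 20, 21}: f^{-1}(U) = {x51, x52} ∈ τ_X ✓.
  U = {19, 21, 22}: f^{-1}(U) = {x51, x52} ∈ τ_X ✓.
  U = {20, 21, 22}: f^{-1}(U) = ∅ ∈ τ_X ✓.
  U = {19, 20, 21, 22}: f^{-1}(U) = {x51, x52} ∈ τ_X ✓.
Every preimage lies in τ_X, so f IS continuous.


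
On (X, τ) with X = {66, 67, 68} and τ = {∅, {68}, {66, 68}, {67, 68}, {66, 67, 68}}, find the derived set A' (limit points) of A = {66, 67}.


A' = ∅

For each x ∈ X, list the open sets U ∈ τ with x ∈ U, then check whether U ∩ (A ∖ {x}) ≠ ∅ for every such U.
  x = 66: open {66, 68} ∋ x has {66, 68} ∩ (A ∖ {66}) = ∅, so x is NOT a limit point.
  x = 67: open {67, 68} ∋ x has {67, 68} ∩ (A ∖ {67}) = ∅, so x is NOT a limit point.
  x = 68: open {68} ∋ x has {68} ∩ (A ∖ {68}) = ∅, so x is NOT a limit point.
Collecting: A' = ∅.


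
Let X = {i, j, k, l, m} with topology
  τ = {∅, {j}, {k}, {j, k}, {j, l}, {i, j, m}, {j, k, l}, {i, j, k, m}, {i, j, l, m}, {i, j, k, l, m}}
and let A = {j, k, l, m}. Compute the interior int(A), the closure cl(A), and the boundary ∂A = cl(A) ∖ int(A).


int(A) = {j, k, l}, cl(A) = {i, j, k, l, m}, ∂A = {i, m}.

Closed sets in (X, τ) are complements of opens:
  closed(X, τ) = {∅, {k}, {l}, {i, m}, {k, l}, {i, k, m}, {i, l, m}, {i, j, l, m}, {i, k, l, m}, {i, j, k, l, m}}.
int(A) = ⋃ {U ∈ τ : U ⊆ A}. Opens contained in A: ∅, {j}, {k}, {j, k}, {j, l}, {j, k, l}.
Taking the union of these: int(A) = {j, k, l}.
cl(A) = ⋂ {C closed : A ⊆ C}. Closed sets containing A: {i, j, k, l, m}.
Intersecting these: cl(A) = {i, j, k, l, m}.
∂A = cl(A) ∖ int(A) = {i, j, k, l, m} ∖ {j, k, l} = {i, m}.


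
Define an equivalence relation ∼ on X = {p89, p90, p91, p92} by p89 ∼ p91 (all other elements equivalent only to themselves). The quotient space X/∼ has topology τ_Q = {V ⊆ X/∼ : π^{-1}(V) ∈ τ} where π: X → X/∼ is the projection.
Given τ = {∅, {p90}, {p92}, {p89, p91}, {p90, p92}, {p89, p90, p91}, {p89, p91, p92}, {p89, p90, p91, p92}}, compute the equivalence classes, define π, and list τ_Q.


X/∼ = {[p89=p91], [p90], [p92]}; |τ_Q| = 8.

Equivalence classes: [p89=p91], [p90], [p92].
Quotient map π: X → X/∼ sends p89 ↦ [p89=p91], p90 ↦ [p90], p91 ↦ [p89=p91], p92 ↦ [p92].
For each subset V ⊆ X/∼, compute π^{-1}(V) ⊆ X and check whether π^{-1}(V) ∈ τ. V is open in τ_Q iff π^{-1}(V) ∈ τ.
  V = {}: π^{-1}(V) = ∅ ∈ τ ✓.
  V = {[p89=p91]}: π^{-1}(V) = {p89, p91} ∈ τ ✓.
  V = {[p90]}: π^{-1}(V) = {p90} ∈ τ ✓.
  V = {[p89=p91], [p90]}: π^{-1}(V) = {p89, p90, p91} ∈ τ ✓.
  V = {[p92]}: π^{-1}(V) = {p92} ∈ τ ✓.
  V = {[p89=p91], [p92]}: π^{-1}(V) = {p89, p91, p92} ∈ τ ✓.
  V = {[p90], [p92]}: π^{-1}(V) = {p90, p92} ∈ τ ✓.
  V = {[p89=p91], [p90], [p92]}: π^{-1}(V) = {p89, p90, p91, p92} ∈ τ ✓.
Open sets in the quotient: τ_Q = {{}, {[p89=p91]}, {[p90]}, {[p89=p91], [p90]}, {[p92]}, {[p89=p91], [p92]}, {[p90], [p92]}, {[p89=p91], [p90], [p92]}} (8 elements).


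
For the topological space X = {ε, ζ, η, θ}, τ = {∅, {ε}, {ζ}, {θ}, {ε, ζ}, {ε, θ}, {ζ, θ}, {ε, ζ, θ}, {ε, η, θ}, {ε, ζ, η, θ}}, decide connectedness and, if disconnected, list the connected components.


(X, τ) is disconnected; components = [{ζ}, {ε, η, θ}].

Find clopen sets (U ∈ τ with X ∖ U ∈ τ):
  U = ∅, X ∖ U = {ε, ζ, η, θ} — both open, so U is clopen.
  U = {ζ}, X ∖ U = {ε, η, θ} — both open, so U is clopen.
  U = {ε, η, θ}, X ∖ U = {ζ} — both open, so U is clopen.
  U = {ε, ζ, η, θ}, X ∖ U = ∅ — both open, so U is clopen.
Nontrivial clopen(s) exist: e.g. {ζ}. So (X, τ) is disconnected.
Compute connected components by grouping points that agree on all clopens:
  component: {ζ}
  component: {ε, η, θ}


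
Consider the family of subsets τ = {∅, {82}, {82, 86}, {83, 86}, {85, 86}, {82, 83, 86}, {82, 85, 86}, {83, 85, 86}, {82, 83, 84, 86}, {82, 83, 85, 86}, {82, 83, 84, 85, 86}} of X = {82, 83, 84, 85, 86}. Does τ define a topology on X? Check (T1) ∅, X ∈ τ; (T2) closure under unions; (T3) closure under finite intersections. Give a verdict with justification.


τ is NOT a topology on X.

Axiom (T1): ∅ ∈ τ? Yes; X ∈ τ? Yes.
Axiom (T2/T3): check pairwise unions and intersections of members of τ.
Counterexample for (T3): {82, 86} ∩ {83, 86} = {86} ∉ τ. Therefore τ is NOT a topology.


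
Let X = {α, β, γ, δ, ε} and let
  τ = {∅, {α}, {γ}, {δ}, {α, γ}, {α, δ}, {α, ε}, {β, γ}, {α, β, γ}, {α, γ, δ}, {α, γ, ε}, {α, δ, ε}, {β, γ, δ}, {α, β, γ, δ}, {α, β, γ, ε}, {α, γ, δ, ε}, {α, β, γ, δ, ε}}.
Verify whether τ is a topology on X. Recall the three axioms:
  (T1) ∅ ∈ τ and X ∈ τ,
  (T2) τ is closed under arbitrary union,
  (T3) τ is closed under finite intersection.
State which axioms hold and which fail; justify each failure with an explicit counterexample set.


τ is NOT a topology on X.

Axiom (T1): ∅ ∈ τ? Yes; X ∈ τ? Yes.
Axiom (T2/T3): check pairwise unions and intersections of members of τ.
Counterexample for (T2): {γ} ∪ {δ} = {γ, δ} ∉ τ. Therefore τ is NOT a topology.


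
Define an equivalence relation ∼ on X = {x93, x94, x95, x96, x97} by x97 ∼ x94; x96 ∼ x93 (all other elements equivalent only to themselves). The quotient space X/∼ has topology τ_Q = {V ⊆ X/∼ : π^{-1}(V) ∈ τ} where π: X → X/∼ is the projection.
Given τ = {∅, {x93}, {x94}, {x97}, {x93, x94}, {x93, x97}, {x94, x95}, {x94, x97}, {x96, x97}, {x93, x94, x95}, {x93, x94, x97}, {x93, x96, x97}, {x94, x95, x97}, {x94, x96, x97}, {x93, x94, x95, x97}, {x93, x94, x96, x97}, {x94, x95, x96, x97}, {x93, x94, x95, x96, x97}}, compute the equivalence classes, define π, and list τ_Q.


X/∼ = {[x93=x96], [x94=x97], [x95]}; |τ_Q| = 5.

Equivalence classes: [x93=x96], [x94=x97], [x95].
Quotient map π: X → X/∼ sends x93 ↦ [x93=x96], x94 ↦ [x94=x97], x95 ↦ [x95], x96 ↦ [x93=x96], x97 ↦ [x94=x97].
For each subset V ⊆ X/∼, compute π^{-1}(V) ⊆ X and check whether π^{-1}(V) ∈ τ. V is open in τ_Q iff π^{-1}(V) ∈ τ.
  V = {}: π^{-1}(V) = ∅ ∈ τ ✓.
  V = {[x93=x96]}: π^{-1}(V) = {x93, x96} ∉ τ ✗.
  V = {[x94=x97]}: π^{-1}(V) = {x94, x97} ∈ τ ✓.
  V = {[x93=x96], [x94=x97]}: π^{-1}(V) = {x93, x94, x96, x97} ∈ τ ✓.
  V = {[x95]}: π^{-1}(V) = {x95} ∉ τ ✗.
  V = {[x93=x96], [x95]}: π^{-1}(V) = {x93, x95, x96} ∉ τ ✗.
  V = {[x94=x97], [x95]}: π^{-1}(V) = {x94, x95, x97} ∈ τ ✓.
  V = {[x93=x96], [x94=x97], [x95]}: π^{-1}(V) = {x93, x94, x95, x96, x97} ∈ τ ✓.
Open sets in the quotient: τ_Q = {{}, {[x94=x97]}, {[x93=x96], [x94=x97]}, {[x94=x97], [x95]}, {[x93=x96], [x94=x97], [x95]}} (5 elements).


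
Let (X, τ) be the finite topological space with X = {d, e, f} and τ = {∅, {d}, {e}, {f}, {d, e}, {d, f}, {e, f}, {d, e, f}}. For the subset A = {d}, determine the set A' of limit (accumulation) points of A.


A' = ∅

For each x ∈ X, list the open sets U ∈ τ with x ∈ U, then check whether U ∩ (A ∖ {x}) ≠ ∅ for every such U.
  x = d: open {d} ∋ x has {d} ∩ (A ∖ {d}) = ∅, so x is NOT a limit point.
  x = e: open {e} ∋ x has {e} ∩ (A ∖ {e}) = ∅, so x is NOT a limit point.
  x = f: open {f} ∋ x has {f} ∩ (A ∖ {f}) = ∅, so x is NOT a limit point.
Collecting: A' = ∅.


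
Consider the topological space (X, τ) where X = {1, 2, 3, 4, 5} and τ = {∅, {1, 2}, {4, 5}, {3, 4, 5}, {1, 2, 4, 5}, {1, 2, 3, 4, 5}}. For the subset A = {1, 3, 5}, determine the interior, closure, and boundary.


int(A) = ∅, cl(A) = {1, 2, 3, 4, 5}, ∂A = {1, 2, 3, 4, 5}.

Closed sets in (X, τ) are complements of opens:
  closed(X, τ) = {∅, {3}, {1, 2}, {1, 2, 3}, {3, 4, 5}, {1, 2, 3, 4, 5}}.
int(A) = ⋃ {U ∈ τ : U ⊆ A}. Opens contained in A: ∅.
Taking the union of these: int(A) = ∅.
cl(A) = ⋂ {C closed : A ⊆ C}. Closed sets containing A: {1, 2, 3, 4, 5}.
Intersecting these: cl(A) = {1, 2, 3, 4, 5}.
∂A = cl(A) ∖ int(A) = {1, 2, 3, 4, 5} ∖ ∅ = {1, 2, 3, 4, 5}.


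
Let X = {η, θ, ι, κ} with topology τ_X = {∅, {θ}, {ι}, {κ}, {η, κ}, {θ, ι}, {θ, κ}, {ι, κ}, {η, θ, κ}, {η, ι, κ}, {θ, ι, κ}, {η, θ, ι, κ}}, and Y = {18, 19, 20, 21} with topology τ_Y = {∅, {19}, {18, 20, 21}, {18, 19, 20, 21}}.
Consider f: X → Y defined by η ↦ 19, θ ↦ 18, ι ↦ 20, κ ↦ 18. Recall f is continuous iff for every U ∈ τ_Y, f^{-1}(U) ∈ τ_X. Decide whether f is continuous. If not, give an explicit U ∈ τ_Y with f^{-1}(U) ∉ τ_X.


f is NOT continuous.

Compute f^{-1}(U) for each U ∈ τ_Y:
  U = ∅: f^{-1}(U) = ∅ ∈ τ_X ✓.
  U = {19}: f^{-1}(U) = {η} ∉ τ_X ✗.
  U = {18, 20, 21}: f^{-1}(U) = {θ, ι, κ} ∈ τ_X ✓.
  U = {18, 19, 20, 21}: f^{-1}(U) = {η, θ, ι, κ} ∈ τ_X ✓.
Found U = {19} with f^{-1}(U) = {η} not in τ_X. Therefore f is NOT continuous.


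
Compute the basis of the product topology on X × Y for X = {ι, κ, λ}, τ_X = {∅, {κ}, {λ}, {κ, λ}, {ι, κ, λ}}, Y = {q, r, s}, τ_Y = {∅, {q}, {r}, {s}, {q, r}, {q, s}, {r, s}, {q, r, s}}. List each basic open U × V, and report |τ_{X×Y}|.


Basis B = {∅ × ∅, {κ} × {q}, {κ} × {r}, {κ} × {s}, {λ} × {q}, {λ} × {r}, {λ} × {s}, {κ} × {q, r}, {κ} × {q, s}, {κ, λ} × {q}, {κ} × {r, s}, {κ, λ} × {r}, {κ, λ} × {s}, {λ} × {q, r}, {λ} × {q, s}, {λ} × {r, s}, {ι, κ, λ} × {q}, {ι, κ, λ} × {r}, {ι, κ, λ} × {s}, {κ} × {q, r, s}, {λ} × {q, r, s}, {κ, λ} × {q, r}, {κ, λ} × {q, s}, {κ, λ} × {r, s}, {ι, κ, λ} × {q, r}, {ι, κ, λ} × {q, s}, {ι, κ, λ} × {r, s}, {κ, λ} × {q, r, s}, {ι, κ, λ} × {q, r, s}}; |τ_{X×Y}| = 125.

Enumerate products U × V with U ∈ τ_X, V ∈ τ_Y (deduplicated):
  ∅ × ∅ = {} (∅)
  {κ} × {q} = {(κ,q)}
  {κ} × {r} = {(κ,r)}
  {κ} × {s} = {(κ,s)}
  {λ} × {q} = {(λ,q)}
  {λ} × {r} = {(λ,r)}
  {λ} × {s} = {(λ,s)}
  {κ} × {q, r} = {(κ,q), (κ,r)}
  {κ} × {q, s} = {(κ,q), (κ,s)}
  {κ, λ} × {q} = {(κ,q), (λ,q)}
  {κ} × {r, s} = {(κ,r), (κ,s)}
  {κ, λ} × {r} = {(κ,r), (λ,r)}
  {κ, λ} × {s} = {(κ,s), (λ,s)}
  {λ} × {q, r} = {(λ,q), (λ,r)}
  {λ} × {q, s} = {(λ,q), (λ,s)}
  {λ} × {r, s} = {(λ,r), (λ,s)}
  {ι, κ, λ} × {q} = {(ι,q), (κ,q), (λ,q)}
  {ι, κ, λ} × {r} = {(ι,r), (κ,r), (λ,r)}
  {ι, κ, λ} × {s} = {(ι,s), (κ,s), (λ,s)}
  {κ} × {q, r, s} = {(κ,q), (κ,r), (κ,s)}
  {λ} × {q, r, s} = {(λ,q), (λ,r), (λ,s)}
  {κ, λ} × {q, r} = {(κ,q), (κ,r), (λ,q), (λ,r)}
  {κ, λ} × {q, s} = {(κ,q), (κ,s), (λ,q), (λ,s)}
  {κ, λ} × {r, s} = {(κ,r), (κ,s), (λ,r), (λ,s)}
  {ι, κ, λ} × {q, r} = {(ι,q), (ι,r), (κ,q), (κ,r), (λ,q), (λ,r)}
  {ι, κ, λ} × {q, s} = {(ι,q), (ι,s), (κ,q), (κ,s), (λ,q), (λ,s)}
  {ι, κ, λ} × {r, s} = {(ι,r), (ι,s), (κ,r), (κ,s), (λ,r), (λ,s)}
  {κ, λ} × {q, r, s} = {(κ,q), (κ,r), (κ,s), (λ,q), (λ,r), (λ,s)}
  {ι, κ, λ} × {q, r, s} = {(ι,q), (ι,r), (ι,s), (κ,q), (κ,r), (κ,s), (λ,q), (λ,r), (λ,s)}
These 29 distinct sets form the basis B.
Close under arbitrary unions to get τ_{X×Y}; counting gives |τ_{X×Y}| = 125.


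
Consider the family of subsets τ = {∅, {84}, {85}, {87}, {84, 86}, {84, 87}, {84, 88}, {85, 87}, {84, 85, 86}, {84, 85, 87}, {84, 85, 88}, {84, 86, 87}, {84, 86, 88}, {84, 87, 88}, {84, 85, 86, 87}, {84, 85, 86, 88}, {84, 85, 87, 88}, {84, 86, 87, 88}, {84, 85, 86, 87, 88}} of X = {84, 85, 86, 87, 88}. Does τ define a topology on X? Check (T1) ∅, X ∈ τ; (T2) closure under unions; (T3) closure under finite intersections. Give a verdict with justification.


τ is NOT a topology on X.

Axiom (T1): ∅ ∈ τ? Yes; X ∈ τ? Yes.
Axiom (T2/T3): check pairwise unions and intersections of members of τ.
Counterexample for (T2): {84} ∪ {85} = {84, 85} ∉ τ. Therefore τ is NOT a topology.


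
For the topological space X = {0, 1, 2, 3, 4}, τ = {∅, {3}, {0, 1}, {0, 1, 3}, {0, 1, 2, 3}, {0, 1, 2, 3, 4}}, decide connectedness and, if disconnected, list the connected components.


(X, τ) is connected.

Find clopen sets (U ∈ τ with X ∖ U ∈ τ):
  U = ∅, X ∖ U = {0, 1, 2, 3, 4} — both open, so U is clopen.
  U = {0, 1, 2, 3, 4}, X ∖ U = ∅ — both open, so U is clopen.
Only trivial clopens (∅ and X) exist, so (X, τ) is connected.
Compute connected components by grouping points that agree on all clopens:
  component: {0, 1, 2, 3, 4}


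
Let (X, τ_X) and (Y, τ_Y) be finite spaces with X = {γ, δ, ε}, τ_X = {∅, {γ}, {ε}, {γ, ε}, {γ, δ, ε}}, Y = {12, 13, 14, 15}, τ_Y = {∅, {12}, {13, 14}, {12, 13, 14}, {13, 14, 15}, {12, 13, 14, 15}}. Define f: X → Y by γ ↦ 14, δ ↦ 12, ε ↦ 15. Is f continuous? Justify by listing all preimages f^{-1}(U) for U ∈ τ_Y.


f is NOT continuous.

Compute f^{-1}(U) for each U ∈ τ_Y:
  U = ∅: f^{-1}(U) = ∅ ∈ τ_X ✓.
  U = {12}: f^{-1}(U) = {δ} ∉ τ_X ✗.
  U = {13, 14}: f^{-1}(U) = {γ} ∈ τ_X ✓.
  U = {12, 13, 14}: f^{-1}(U) = {γ, δ} ∉ τ_X ✗.
  U = {13, 14, 15}: f^{-1}(U) = {γ, ε} ∈ τ_X ✓.
  U = {12, 13, 14, 15}: f^{-1}(U) = {γ, δ, ε} ∈ τ_X ✓.
Found U = {12} with f^{-1}(U) = {δ} not in τ_X. Therefore f is NOT continuous.


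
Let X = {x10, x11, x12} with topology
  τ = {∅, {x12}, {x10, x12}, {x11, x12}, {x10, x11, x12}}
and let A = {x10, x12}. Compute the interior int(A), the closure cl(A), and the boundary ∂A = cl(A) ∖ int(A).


int(A) = {x10, x12}, cl(A) = {x10, x11, x12}, ∂A = {x11}.

Closed sets in (X, τ) are complements of opens:
  closed(X, τ) = {∅, {x10}, {x11}, {x10, x11}, {x10, x11, x12}}.
int(A) = ⋃ {U ∈ τ : U ⊆ A}. Opens contained in A: ∅, {x12}, {x10, x12}.
Taking the union of these: int(A) = {x10, x12}.
cl(A) = ⋂ {C closed : A ⊆ C}. Closed sets containing A: {x10, x11, x12}.
Intersecting these: cl(A) = {x10, x11, x12}.
∂A = cl(A) ∖ int(A) = {x10, x11, x12} ∖ {x10, x12} = {x11}.


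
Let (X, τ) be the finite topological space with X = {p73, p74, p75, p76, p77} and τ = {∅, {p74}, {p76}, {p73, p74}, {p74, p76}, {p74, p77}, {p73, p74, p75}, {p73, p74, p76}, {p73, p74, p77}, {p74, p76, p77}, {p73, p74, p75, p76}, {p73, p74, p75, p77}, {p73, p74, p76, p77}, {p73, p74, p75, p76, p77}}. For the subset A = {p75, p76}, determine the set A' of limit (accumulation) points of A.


A' = ∅

For each x ∈ X, list the open sets U ∈ τ with x ∈ U, then check whether U ∩ (A ∖ {x}) ≠ ∅ for every such U.
  x = p73: open {p73, p74} ∋ x has {p73, p74} ∩ (A ∖ {p73}) = ∅, so x is NOT a limit point.
  x = p74: open {p74} ∋ x has {p74} ∩ (A ∖ {p74}) = ∅, so x is NOT a limit point.
  x = p75: open {p73, p74, p75} ∋ x has {p73, p74, p75} ∩ (A ∖ {p75}) = ∅, so x is NOT a limit point.
  x = p76: open {p76} ∋ x has {p76} ∩ (A ∖ {p76}) = ∅, so x is NOT a limit point.
  x = p77: open {p74, p77} ∋ x has {p74, p77} ∩ (A ∖ {p77}) = ∅, so x is NOT a limit point.
Collecting: A' = ∅.


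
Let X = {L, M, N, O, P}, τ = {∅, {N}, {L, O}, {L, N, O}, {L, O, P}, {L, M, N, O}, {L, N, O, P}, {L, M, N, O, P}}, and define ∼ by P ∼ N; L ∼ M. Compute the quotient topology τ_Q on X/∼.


X/∼ = {[L=M], [N=P], [O]}; |τ_Q| = 2.

Equivalence classes: [L=M], [N=P], [O].
Quotient map π: X → X/∼ sends L ↦ [L=M], M ↦ [L=M], N ↦ [N=P], O ↦ [O], P ↦ [N=P].
For each subset V ⊆ X/∼, compute π^{-1}(V) ⊆ X and check whether π^{-1}(V) ∈ τ. V is open in τ_Q iff π^{-1}(V) ∈ τ.
  V = {}: π^{-1}(V) = ∅ ∈ τ ✓.
  V = {[L=M]}: π^{-1}(V) = {L, M} ∉ τ ✗.
  V = {[N=P]}: π^{-1}(V) = {N, P} ∉ τ ✗.
  V = {[L=M], [N=P]}: π^{-1}(V) = {L, M, N, P} ∉ τ ✗.
  V = {[O]}: π^{-1}(V) = {O} ∉ τ ✗.
  V = {[L=M], [O]}: π^{-1}(V) = {L, M, O} ∉ τ ✗.
  V = {[N=P], [O]}: π^{-1}(V) = {N, O, P} ∉ τ ✗.
  V = {[L=M], [N=P], [O]}: π^{-1}(V) = {L, M, N, O, P} ∈ τ ✓.
Open sets in the quotient: τ_Q = {{}, {[L=M], [N=P], [O]}} (2 elements).


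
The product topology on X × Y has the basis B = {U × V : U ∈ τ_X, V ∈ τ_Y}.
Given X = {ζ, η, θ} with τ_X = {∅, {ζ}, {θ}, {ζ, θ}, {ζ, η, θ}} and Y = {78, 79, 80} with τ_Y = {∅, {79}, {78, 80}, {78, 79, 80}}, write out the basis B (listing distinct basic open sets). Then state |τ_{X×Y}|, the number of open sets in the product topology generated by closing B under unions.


Basis B = {∅ × ∅, {ζ} × {79}, {θ} × {79}, {ζ} × {78, 80}, {ζ, θ} × {79}, {θ} × {78, 80}, {ζ} × {78, 79, 80}, {ζ, η, θ} × {79}, {θ} × {78, 79, 80}, {ζ, θ} × {78, 80}, {ζ, θ} × {78, 79, 80}, {ζ, η, θ} × {78, 80}, {ζ, η, θ} × {78, 79, 80}}; |τ_{X×Y}| = 25.

Enumerate products U × V with U ∈ τ_X, V ∈ τ_Y (deduplicated):
  ∅ × ∅ = {} (∅)
  {ζ} × {79} = {(ζ,79)}
  {θ} × {79} = {(θ,79)}
  {ζ} × {78, 80} = {(ζ,78), (ζ,80)}
  {ζ, θ} × {79} = {(ζ,79), (θ,79)}
  {θ} × {78, 80} = {(θ,78), (θ,80)}
  {ζ} × {78, 79, 80} = {(ζ,78), (ζ,79), (ζ,80)}
  {ζ, η, θ} × {79} = {(ζ,79), (η,79), (θ,79)}
  {θ} × {78, 79, 80} = {(θ,78), (θ,79), (θ,80)}
  {ζ, θ} × {78, 80} = {(ζ,78), (ζ,80), (θ,78), (θ,80)}
  {ζ, θ} × {78, 79, 80} = {(ζ,78), (ζ,79), (ζ,80), (θ,78), (θ,79), (θ,80)}
  {ζ, η, θ} × {78, 80} = {(ζ,78), (ζ,80), (η,78), (η,80), (θ,78), (θ,80)}
  {ζ, η, θ} × {78, 79, 80} = {(ζ,78), (ζ,79), (ζ,80), (η,78), (η,79), (η,80), (θ,78), (θ,79), (θ,80)}
These 13 distinct sets form the basis B.
Close under arbitrary unions to get τ_{X×Y}; counting gives |τ_{X×Y}| = 25.


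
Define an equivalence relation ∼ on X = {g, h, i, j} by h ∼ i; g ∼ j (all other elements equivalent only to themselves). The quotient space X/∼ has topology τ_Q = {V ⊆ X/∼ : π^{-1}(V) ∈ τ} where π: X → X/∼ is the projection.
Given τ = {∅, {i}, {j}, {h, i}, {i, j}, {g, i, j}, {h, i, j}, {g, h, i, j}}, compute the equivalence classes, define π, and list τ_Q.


X/∼ = {[g=j], [h=i]}; |τ_Q| = 3.

Equivalence classes: [g=j], [h=i].
Quotient map π: X → X/∼ sends g ↦ [g=j], h ↦ [h=i], i ↦ [h=i], j ↦ [g=j].
For each subset V ⊆ X/∼, compute π^{-1}(V) ⊆ X and check whether π^{-1}(V) ∈ τ. V is open in τ_Q iff π^{-1}(V) ∈ τ.
  V = {}: π^{-1}(V) = ∅ ∈ τ ✓.
  V = {[g=j]}: π^{-1}(V) = {g, j} ∉ τ ✗.
  V = {[h=i]}: π^{-1}(V) = {h, i} ∈ τ ✓.
  V = {[g=j], [h=i]}: π^{-1}(V) = {g, h, i, j} ∈ τ ✓.
Open sets in the quotient: τ_Q = {{}, {[h=i]}, {[g=j], [h=i]}} (3 elements).


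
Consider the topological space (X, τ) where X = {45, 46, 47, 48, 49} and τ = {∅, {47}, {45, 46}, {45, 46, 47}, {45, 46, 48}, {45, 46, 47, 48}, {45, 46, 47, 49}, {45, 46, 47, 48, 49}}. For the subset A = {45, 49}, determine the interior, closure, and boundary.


int(A) = ∅, cl(A) = {45, 46, 48, 49}, ∂A = {45, 46, 48, 49}.

Closed sets in (X, τ) are complements of opens:
  closed(X, τ) = {∅, {48}, {49}, {47, 49}, {48, 49}, {47, 48, 49}, {45, 46, 48, 49}, {45, 46, 47, 48, 49}}.
int(A) = ⋃ {U ∈ τ : U ⊆ A}. Opens contained in A: ∅.
Taking the union of these: int(A) = ∅.
cl(A) = ⋂ {C closed : A ⊆ C}. Closed sets containing A: {45, 46, 48, 49}, {45, 46, 47, 48, 49}.
Intersecting these: cl(A) = {45, 46, 48, 49}.
∂A = cl(A) ∖ int(A) = {45, 46, 48, 49} ∖ ∅ = {45, 46, 48, 49}.


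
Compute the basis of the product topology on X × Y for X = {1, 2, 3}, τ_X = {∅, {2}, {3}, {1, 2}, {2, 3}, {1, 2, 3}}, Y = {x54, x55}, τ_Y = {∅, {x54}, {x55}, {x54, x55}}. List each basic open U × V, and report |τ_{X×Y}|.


Basis B = {∅ × ∅, {2} × {x54}, {2} × {x55}, {3} × {x54}, {3} × {x55}, {1, 2} × {x54}, {1, 2} × {x55}, {2} × {x54, x55}, {2, 3} × {x54}, {2, 3} × {x55}, {3} × {x54, x55}, {1, 2, 3} × {x54}, {1, 2, 3} × {x55}, {1, 2} × {x54, x55}, {2, 3} × {x54, x55}, {1, 2, 3} × {x54, x55}}; |τ_{X×Y}| = 36.

Enumerate products U × V with U ∈ τ_X, V ∈ τ_Y (deduplicated):
  ∅ × ∅ = {} (∅)
  {2} × {x54} = {(2,x54)}
  {2} × {x55} = {(2,x55)}
  {3} × {x54} = {(3,x54)}
  {3} × {x55} = {(3,x55)}
  {1, 2} × {x54} = {(1,x54), (2,x54)}
  {1, 2} × {x55} = {(1,x55), (2,x55)}
  {2} × {x54, x55} = {(2,x54), (2,x55)}
  {2, 3} × {x54} = {(2,x54), (3,x54)}
  {2, 3} × {x55} = {(2,x55), (3,x55)}
  {3} × {x54, x55} = {(3,x54), (3,x55)}
  {1, 2, 3} × {x54} = {(1,x54), (2,x54), (3,x54)}
  {1, 2, 3} × {x55} = {(1,x55), (2,x55), (3,x55)}
  {1, 2} × {x54, x55} = {(1,x54), (1,x55), (2,x54), (2,x55)}
  {2, 3} × {x54, x55} = {(2,x54), (2,x55), (3,x54), (3,x55)}
  {1, 2, 3} × {x54, x55} = {(1,x54), (1,x55), (2,x54), (2,x55), (3,x54), (3,x55)}
These 16 distinct sets form the basis B.
Close under arbitrary unions to get τ_{X×Y}; counting gives |τ_{X×Y}| = 36.


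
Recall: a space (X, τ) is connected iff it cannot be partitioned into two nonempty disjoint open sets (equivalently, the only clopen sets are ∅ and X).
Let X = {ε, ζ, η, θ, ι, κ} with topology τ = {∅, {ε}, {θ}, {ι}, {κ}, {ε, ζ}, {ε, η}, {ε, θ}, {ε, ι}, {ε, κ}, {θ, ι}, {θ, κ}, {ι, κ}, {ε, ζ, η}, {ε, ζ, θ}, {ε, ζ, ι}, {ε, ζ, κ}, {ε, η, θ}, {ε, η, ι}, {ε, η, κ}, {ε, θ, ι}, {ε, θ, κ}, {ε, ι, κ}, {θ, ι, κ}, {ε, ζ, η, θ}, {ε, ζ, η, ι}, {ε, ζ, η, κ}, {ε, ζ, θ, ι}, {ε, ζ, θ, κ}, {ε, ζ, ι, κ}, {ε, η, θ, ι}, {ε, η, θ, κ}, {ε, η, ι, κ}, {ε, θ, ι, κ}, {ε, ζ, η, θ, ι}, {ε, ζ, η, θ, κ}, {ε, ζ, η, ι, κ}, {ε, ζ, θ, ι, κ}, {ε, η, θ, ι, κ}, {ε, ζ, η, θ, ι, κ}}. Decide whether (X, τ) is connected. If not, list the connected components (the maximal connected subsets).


(X, τ) is disconnected; components = [{θ}, {ι}, {κ}, {ε, ζ, η}].

Find clopen sets (U ∈ τ with X ∖ U ∈ τ):
  U = ∅, X ∖ U = {ε, ζ, η, θ, ι, κ} — both open, so U is clopen.
  U = {θ}, X ∖ U = {ε, ζ, η, ι, κ} — both open, so U is clopen.
  U = {ι}, X ∖ U = {ε, ζ, η, θ, κ} — both open, so U is clopen.
  U = {κ}, X ∖ U = {ε, ζ, η, θ, ι} — both open, so U is clopen.
  U = {θ, ι}, X ∖ U = {ε, ζ, η, κ} — both open, so U is clopen.
  U = {θ, κ}, X ∖ U = {ε, ζ, η, ι} — both open, so U is clopen.
  U = {ι, κ}, X ∖ U = {ε, ζ, η, θ} — both open, so U is clopen.
  U = {ε, ζ, η}, X ∖ U = {θ, ι, κ} — both open, so U is clopen.
  U = {θ, ι, κ}, X ∖ U = {ε, ζ, η} — both open, so U is clopen.
  U = {ε, ζ, η, θ}, X ∖ U = {ι, κ} — both open, so U is clopen.
  U = {ε, ζ, η, ι}, X ∖ U = {θ, κ} — both open, so U is clopen.
  U = {ε, ζ, η, κ}, X ∖ U = {θ, ι} — both open, so U is clopen.
  U = {ε, ζ, η, θ, ι}, X ∖ U = {κ} — both open, so U is clopen.
  U = {ε, ζ, η, θ, κ}, X ∖ U = {ι} — both open, so U is clopen.
  U = {ε, ζ, η, ι, κ}, X ∖ U = {θ} — both open, so U is clopen.
  U = {ε, ζ, η, θ, ι, κ}, X ∖ U = ∅ — both open, so U is clopen.
Nontrivial clopen(s) exist: e.g. {ε, ζ, η, ι, κ}. So (X, τ) is disconnected.
Compute connected components by grouping points that agree on all clopens:
  component: {θ}
  component: {ι}
  component: {κ}
  component: {ε, ζ, η}


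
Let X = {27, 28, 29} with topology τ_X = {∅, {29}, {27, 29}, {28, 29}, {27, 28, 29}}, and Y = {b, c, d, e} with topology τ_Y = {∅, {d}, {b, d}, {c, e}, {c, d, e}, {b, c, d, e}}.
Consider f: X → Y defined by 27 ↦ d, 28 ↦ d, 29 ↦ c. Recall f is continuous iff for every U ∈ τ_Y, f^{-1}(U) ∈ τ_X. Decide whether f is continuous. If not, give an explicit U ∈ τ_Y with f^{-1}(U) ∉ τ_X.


f is NOT continuous.

Compute f^{-1}(U) for each U ∈ τ_Y:
  U = ∅: f^{-1}(U) = ∅ ∈ τ_X ✓.
  U = {d}: f^{-1}(U) = {27, 28} ∉ τ_X ✗.
  U = {b, d}: f^{-1}(U) = {27, 28} ∉ τ_X ✗.
  U = {c, e}: f^{-1}(U) = {29} ∈ τ_X ✓.
  U = {c, d, e}: f^{-1}(U) = {27, 28, 29} ∈ τ_X ✓.
  U = {b, c, d, e}: f^{-1}(U) = {27, 28, 29} ∈ τ_X ✓.
Found U = {d} with f^{-1}(U) = {27, 28} not in τ_X. Therefore f is NOT continuous.


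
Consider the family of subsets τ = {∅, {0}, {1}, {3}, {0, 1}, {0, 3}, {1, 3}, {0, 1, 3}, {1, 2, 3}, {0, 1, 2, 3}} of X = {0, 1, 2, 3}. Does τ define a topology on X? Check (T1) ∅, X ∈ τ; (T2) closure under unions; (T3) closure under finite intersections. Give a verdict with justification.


τ IS a topology on X.

Axiom (T1): ∅ ∈ τ? Yes; X ∈ τ? Yes.
Axiom (T2/T3): check pairwise unions and intersections of members of τ.
All pairwise intersections and unions checked — each lies in τ. Therefore τ satisfies (T1), (T2), (T3): it IS a topology on X.


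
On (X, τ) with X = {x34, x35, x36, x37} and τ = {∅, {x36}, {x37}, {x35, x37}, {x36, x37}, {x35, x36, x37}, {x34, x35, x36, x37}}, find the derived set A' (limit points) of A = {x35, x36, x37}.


A' = {x34, x35}

For each x ∈ X, list the open sets U ∈ τ with x ∈ U, then check whether U ∩ (A ∖ {x}) ≠ ∅ for every such U.
  x = x34: opens ∋ x are {x34, x35, x36, x37}; each meets A ∖ {x34}, so x IS a limit point.
  x = x35: opens ∋ x are {x35, x37}, {x35, x36, x37}, {x34, x35, x36, x37}; each meets A ∖ {x35}, so x IS a limit point.
  x = x36: open {x36} ∋ x has {x36} ∩ (A ∖ {x36}) = ∅, so x is NOT a limit point.
  x = x37: open {x37} ∋ x has {x37} ∩ (A ∖ {x37}) = ∅, so x is NOT a limit point.
Collecting: A' = {x34, x35}.


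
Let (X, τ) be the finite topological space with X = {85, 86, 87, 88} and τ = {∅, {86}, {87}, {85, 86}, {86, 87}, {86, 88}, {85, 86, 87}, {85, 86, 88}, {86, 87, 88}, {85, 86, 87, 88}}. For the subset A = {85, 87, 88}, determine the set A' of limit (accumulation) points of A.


A' = ∅

For each x ∈ X, list the open sets U ∈ τ with x ∈ U, then check whether U ∩ (A ∖ {x}) ≠ ∅ for every such U.
  x = 85: open {85, 86} ∋ x has {85, 86} ∩ (A ∖ {85}) = ∅, so x is NOT a limit point.
  x = 86: open {86} ∋ x has {86} ∩ (A ∖ {86}) = ∅, so x is NOT a limit point.
  x = 87: open {87} ∋ x has {87} ∩ (A ∖ {87}) = ∅, so x is NOT a limit point.
  x = 88: open {86, 88} ∋ x has {86, 88} ∩ (A ∖ {88}) = ∅, so x is NOT a limit point.
Collecting: A' = ∅.


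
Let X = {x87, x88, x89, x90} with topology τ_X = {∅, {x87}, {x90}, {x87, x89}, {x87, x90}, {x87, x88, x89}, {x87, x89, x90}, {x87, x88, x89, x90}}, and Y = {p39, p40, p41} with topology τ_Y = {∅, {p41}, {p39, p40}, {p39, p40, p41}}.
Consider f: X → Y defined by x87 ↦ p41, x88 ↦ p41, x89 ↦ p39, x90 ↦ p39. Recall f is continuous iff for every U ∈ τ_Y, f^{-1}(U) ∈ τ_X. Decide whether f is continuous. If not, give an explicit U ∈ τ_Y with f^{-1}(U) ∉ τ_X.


f is NOT continuous.

Compute f^{-1}(U) for each U ∈ τ_Y:
  U = ∅: f^{-1}(U) = ∅ ∈ τ_X ✓.
  U = {p41}: f^{-1}(U) = {x87, x88} ∉ τ_X ✗.
  U = {p39, p40}: f^{-1}(U) = {x89, x90} ∉ τ_X ✗.
  U = {p39, p40, p41}: f^{-1}(U) = {x87, x88, x89, x90} ∈ τ_X ✓.
Found U = {p41} with f^{-1}(U) = {x87, x88} not in τ_X. Therefore f is NOT continuous.


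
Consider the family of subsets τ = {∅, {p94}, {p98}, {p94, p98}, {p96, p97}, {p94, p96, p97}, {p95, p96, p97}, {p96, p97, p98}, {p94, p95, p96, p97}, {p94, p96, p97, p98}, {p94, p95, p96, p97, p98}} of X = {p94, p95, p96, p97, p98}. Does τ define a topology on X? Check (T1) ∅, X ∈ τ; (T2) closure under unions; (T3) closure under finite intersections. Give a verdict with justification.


τ is NOT a topology on X.

Axiom (T1): ∅ ∈ τ? Yes; X ∈ τ? Yes.
Axiom (T2/T3): check pairwise unions and intersections of members of τ.
Counterexample for (T2): {p98} ∪ {p95, p96, p97} = {p95, p96, p97, p98} ∉ τ. Therefore τ is NOT a topology.


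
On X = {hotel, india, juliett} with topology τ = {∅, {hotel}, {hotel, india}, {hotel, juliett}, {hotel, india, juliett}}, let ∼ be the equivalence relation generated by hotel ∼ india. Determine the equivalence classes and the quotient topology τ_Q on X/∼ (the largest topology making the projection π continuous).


X/∼ = {[hotel=india], [juliett]}; |τ_Q| = 3.

Equivalence classes: [hotel=india], [juliett].
Quotient map π: X → X/∼ sends hotel ↦ [hotel=india], india ↦ [hotel=india], juliett ↦ [juliett].
For each subset V ⊆ X/∼, compute π^{-1}(V) ⊆ X and check whether π^{-1}(V) ∈ τ. V is open in τ_Q iff π^{-1}(V) ∈ τ.
  V = {}: π^{-1}(V) = ∅ ∈ τ ✓.
  V = {[hotel=india]}: π^{-1}(V) = {hotel, india} ∈ τ ✓.
  V = {[juliett]}: π^{-1}(V) = {juliett} ∉ τ ✗.
  V = {[hotel=india], [juliett]}: π^{-1}(V) = {hotel, india, juliett} ∈ τ ✓.
Open sets in the quotient: τ_Q = {{}, {[hotel=india]}, {[hotel=india], [juliett]}} (3 elements).


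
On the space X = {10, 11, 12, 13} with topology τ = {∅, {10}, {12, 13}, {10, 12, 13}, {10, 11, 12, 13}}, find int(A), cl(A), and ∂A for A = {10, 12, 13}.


int(A) = {10, 12, 13}, cl(A) = {10, 11, 12, 13}, ∂A = {11}.

Closed sets in (X, τ) are complements of opens:
  closed(X, τ) = {∅, {11}, {10, 11}, {11, 12, 13}, {10, 11, 12, 13}}.
int(A) = ⋃ {U ∈ τ : U ⊆ A}. Opens contained in A: ∅, {10}, {12, 13}, {10, 12, 13}.
Taking the union of these: int(A) = {10, 12, 13}.
cl(A) = ⋂ {C closed : A ⊆ C}. Closed sets containing A: {10, 11, 12, 13}.
Intersecting these: cl(A) = {10, 11, 12, 13}.
∂A = cl(A) ∖ int(A) = {10, 11, 12, 13} ∖ {10, 12, 13} = {11}.


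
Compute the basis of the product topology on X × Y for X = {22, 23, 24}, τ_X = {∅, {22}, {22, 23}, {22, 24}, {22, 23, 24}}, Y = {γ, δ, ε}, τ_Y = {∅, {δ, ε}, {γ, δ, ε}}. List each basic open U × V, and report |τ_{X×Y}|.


Basis B = {∅ × ∅, {22} × {δ, ε}, {22} × {γ, δ, ε}, {22, 23} × {δ, ε}, {22, 24} × {δ, ε}, {22, 23} × {γ, δ, ε}, {22, 24} × {γ, δ, ε}, {22, 23, 24} × {δ, ε}, {22, 23, 24} × {γ, δ, ε}}; |τ_{X×Y}| = 14.

Enumerate products U × V with U ∈ τ_X, V ∈ τ_Y (deduplicated):
  ∅ × ∅ = {} (∅)
  {22} × {δ, ε} = {(22,δ), (22,ε)}
  {22} × {γ, δ, ε} = {(22,γ), (22,δ), (22,ε)}
  {22, 23} × {δ, ε} = {(22,δ), (22,ε), (23,δ), (23,ε)}
  {22, 24} × {δ, ε} = {(22,δ), (22,ε), (24,δ), (24,ε)}
  {22, 23} × {γ, δ, ε} = {(22,γ), (22,δ), (22,ε), (23,γ), (23,δ), (23,ε)}
  {22, 24} × {γ, δ, ε} = {(22,γ), (22,δ), (22,ε), (24,γ), (24,δ), (24,ε)}
  {22, 23, 24} × {δ, ε} = {(22,δ), (22,ε), (23,δ), (23,ε), (24,δ), (24,ε)}
  {22, 23, 24} × {γ, δ, ε} = {(22,γ), (22,δ), (22,ε), (23,γ), (23,δ), (23,ε), (24,γ), (24,δ), (24,ε)}
These 9 distinct sets form the basis B.
Close under arbitrary unions to get τ_{X×Y}; counting gives |τ_{X×Y}| = 14.
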